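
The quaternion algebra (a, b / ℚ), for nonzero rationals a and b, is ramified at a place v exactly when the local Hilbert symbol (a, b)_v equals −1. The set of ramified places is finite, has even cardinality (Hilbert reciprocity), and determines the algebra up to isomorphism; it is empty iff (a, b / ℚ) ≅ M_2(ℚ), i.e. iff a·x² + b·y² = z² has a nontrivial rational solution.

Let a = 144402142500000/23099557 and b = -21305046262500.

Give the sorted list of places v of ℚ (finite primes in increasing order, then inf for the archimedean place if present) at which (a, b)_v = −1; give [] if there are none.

[5, 7]

(a, b) ≡ (4290, -105) mod (ℚ^×)²; places V = {2, 3, 5, 7, 11, 13, 31, 43, ∞}.
(a,b)_31: α=-2, u≡11; β=0, v≡5 (mod 31); (11|31)=-1, (5|31)=+1; sign (−1)^0·-1^0·+1^-2 = +1.
(a,b)_3: α=7, u≡2; β=5, v≡1 (mod 3); (2|3)=-1, (1|3)=+1; sign (−1)^1·-1^5·+1^7 = +1.
(a,b)_43: α=-2, u≡32; β=0, v≡36 (mod 43); (32|43)=-1, (36|43)=+1; sign (−1)^0·-1^0·+1^-2 = +1.
(a,b)_11: α=1, u≡5; β=2, v≡1 (mod 11); (5|11)=+1, (1|11)=+1; sign (−1)^0·+1^2·+1^1 = +1.
(a,b)_13: α=-1, u≡6; β=2, v≡1 (mod 13); (6|13)=-1, (1|13)=+1; sign (−1)^0·-1^2·+1^-1 = +1.
(a,b)_2: α=5, β=2; u≡1, v≡7 (mod 8); ε(u)ε(v)=0·1, αω(v)=5·0, βω(u)=2·0; sum ≡ 0  ⇒  +1.
(a,b)_7: α=4, u≡6; β=3, v≡6 (mod 7); (6|7)=-1, (6|7)=-1; sign (−1)^0·-1^3·-1^4 = -1.
(a,b)_∞: sgn(4290)=+, sgn(-105)=−, so +1.
(a,b)_5: α=7, u≡2; β=5, v≡1 (mod 5); (2|5)=-1, (1|5)=+1; sign (−1)^0·-1^5·+1^7 = -1.
(4290, -105 / ℚ) ramifies at {5, 7}: a division algebra.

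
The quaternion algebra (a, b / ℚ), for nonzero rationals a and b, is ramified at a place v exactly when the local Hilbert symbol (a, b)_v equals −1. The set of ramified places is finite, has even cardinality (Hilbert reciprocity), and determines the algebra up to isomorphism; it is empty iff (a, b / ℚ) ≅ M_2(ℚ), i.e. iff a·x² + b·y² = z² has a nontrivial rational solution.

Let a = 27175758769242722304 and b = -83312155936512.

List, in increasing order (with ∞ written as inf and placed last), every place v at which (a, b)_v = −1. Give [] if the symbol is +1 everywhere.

[3, 19, 29, 37]

Mod squares: a ≡ 2109, b ≡ -87. Check v ∈ {∞, 2, 3, 19, 29, 37}.
v=3: a=3^3·(≡1), b=3^3·(≡1) mod 3; (1|3)=+1, (1|3)=+1; (−1)^{3·3·1}·(+1)^3·(+1)^3 = -1.
v=29: a=29^4·(≡12), b=29^3·(≡3) mod 29; (12|29)=-1, (3|29)=-1; (−1)^{4·3·14}·(-1)^3·(-1)^4 = -1.
v=2: v_2(a)=12, v_2(b)=8; units ≡ 5, 1 (mod 8); ε·ε+αω+βω = 0·0+12·0+8·1 ≡ 0  ⇒  (a,b)_2 = +1.
v=19: a=19^3·(≡4), b=19^2·(≡10) mod 19; (4|19)=+1, (10|19)=-1; (−1)^{3·2·9}·(+1)^2·(-1)^3 = -1.
v=∞: 2109 > 0 and -87 < 0  ⇒  (a,b)_∞ = +1.
v=37: a=37^3·(≡6), b=37^2·(≡29) mod 37; (6|37)=-1, (29|37)=-1; (−1)^{3·2·18}·(-1)^2·(-1)^3 = -1.
|Ram(2109, -87)| = 4, even; anisotropic at {3, 19, 29, 37}.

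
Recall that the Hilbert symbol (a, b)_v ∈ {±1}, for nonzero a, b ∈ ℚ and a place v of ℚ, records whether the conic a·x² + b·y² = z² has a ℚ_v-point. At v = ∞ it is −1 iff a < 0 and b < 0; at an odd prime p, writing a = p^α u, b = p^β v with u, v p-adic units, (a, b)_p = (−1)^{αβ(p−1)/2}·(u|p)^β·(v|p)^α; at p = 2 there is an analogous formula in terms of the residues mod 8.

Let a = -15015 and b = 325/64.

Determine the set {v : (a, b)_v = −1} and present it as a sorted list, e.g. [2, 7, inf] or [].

Mod squares: a ≡ -15015, b ≡ 13. Check v ∈ {∞, 2, 3, 5, 7, 11, 13}.
v=3: a=3^1·(≡2), b=3^0·(≡1) mod 3; (2|3)=-1, (1|3)=+1; (−1)^{1·0·1}·(-1)^0·(+1)^1 = +1.
v=7: a=7^1·(≡4), b=7^0·(≡3) mod 7; (4|7)=+1, (3|7)=-1; (−1)^{1·0·3}·(+1)^0·(-1)^1 = -1.
v=∞: -15015 < 0 and 13 > 0  ⇒  (a,b)_∞ = +1.
v=2: v_2(a)=0, v_2(b)=-6; units ≡ 1, 5 (mod 8); ε·ε+αω+βω = 0·0+0·1+-6·0 ≡ 0  ⇒  (a,b)_2 = +1.
v=11: a=11^1·(≡10), b=11^0·(≡8) mod 11; (10|11)=-1, (8|11)=-1; (−1)^{1·0·5}·(-1)^0·(-1)^1 = -1.
v=13: a=13^1·(≡2), b=13^1·(≡1) mod 13; (2|13)=-1, (1|13)=+1; (−1)^{1·1·6}·(-1)^1·(+1)^1 = -1.
v=5: a=5^1·(≡2), b=5^2·(≡2) mod 5; (2|5)=-1, (2|5)=-1; (−1)^{1·2·2}·(-1)^2·(-1)^1 = -1.
|Ram(-15015, 13)| = 4, even; anisotropic at {5, 7, 11, 13}.

[5, 7, 11, 13]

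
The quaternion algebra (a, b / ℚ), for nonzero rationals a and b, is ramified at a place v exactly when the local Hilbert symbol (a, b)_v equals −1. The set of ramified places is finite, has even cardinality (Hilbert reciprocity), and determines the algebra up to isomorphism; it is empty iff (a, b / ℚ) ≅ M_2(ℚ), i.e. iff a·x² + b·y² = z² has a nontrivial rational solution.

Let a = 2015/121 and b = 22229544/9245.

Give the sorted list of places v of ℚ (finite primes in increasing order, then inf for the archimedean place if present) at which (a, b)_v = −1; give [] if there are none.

Mod squares: a ≡ 2015, b ≡ 16530. Check v ∈ {∞, 2, 3, 5, 11, 13, 19, 29, 31, 41, 43}.
v=19: a=19^0·(≡11), b=19^1·(≡15) mod 19; (11|19)=+1, (15|19)=-1; (−1)^{0·1·9}·(+1)^1·(-1)^0 = +1.
v=43: a=43^0·(≡33), b=43^-2·(≡27) mod 43; (33|43)=-1, (27|43)=-1; (−1)^{0·-2·21}·(-1)^-2·(-1)^0 = +1.
v=5: a=5^1·(≡3), b=5^-1·(≡1) mod 5; (3|5)=-1, (1|5)=+1; (−1)^{1·-1·2}·(-1)^-1·(+1)^1 = -1.
v=3: a=3^0·(≡2), b=3^1·(≡2) mod 3; (2|3)=-1, (2|3)=-1; (−1)^{0·1·1}·(-1)^1·(-1)^0 = -1.
v=29: a=29^0·(≡26), b=29^1·(≡18) mod 29; (26|29)=-1, (18|29)=-1; (−1)^{0·1·14}·(-1)^1·(-1)^0 = -1.
v=41: a=41^0·(≡38), b=41^2·(≡38) mod 41; (38|41)=-1, (38|41)=-1; (−1)^{0·2·20}·(-1)^2·(-1)^0 = +1.
v=13: a=13^1·(≡3), b=13^0·(≡6) mod 13; (3|13)=+1, (6|13)=-1; (−1)^{1·0·6}·(+1)^0·(-1)^1 = -1.
v=2: v_2(a)=0, v_2(b)=3; units ≡ 7, 1 (mod 8); ε·ε+αω+βω = 1·0+0·0+3·0 ≡ 0  ⇒  (a,b)_2 = +1.
v=31: a=31^1·(≡30), b=31^0·(≡18) mod 31; (30|31)=-1, (18|31)=+1; (−1)^{1·0·15}·(-1)^0·(+1)^1 = +1.
v=∞: 2015 > 0 and 16530 > 0  ⇒  (a,b)_∞ = +1.
v=11: a=11^-2·(≡2), b=11^0·(≡8) mod 11; (2|11)=-1, (8|11)=-1; (−1)^{-2·0·5}·(-1)^0·(-1)^-2 = +1.
Ram(2015, 16530) = {3, 5, 13, 29}; no ℚ_3-point on the conic.

[3, 5, 13, 29]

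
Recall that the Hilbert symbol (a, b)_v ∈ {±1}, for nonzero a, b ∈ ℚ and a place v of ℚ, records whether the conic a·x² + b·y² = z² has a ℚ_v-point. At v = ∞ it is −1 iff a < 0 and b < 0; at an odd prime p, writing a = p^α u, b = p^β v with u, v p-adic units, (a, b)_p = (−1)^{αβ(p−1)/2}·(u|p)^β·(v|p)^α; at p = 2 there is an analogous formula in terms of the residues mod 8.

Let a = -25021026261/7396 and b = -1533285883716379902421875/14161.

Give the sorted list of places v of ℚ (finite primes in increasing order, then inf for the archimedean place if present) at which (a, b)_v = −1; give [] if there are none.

[19, 29, 37, inf]

Mod squares: a ≡ -468901, b ≡ -2506195. Check v ∈ {∞, 2, 3, 5, 7, 11, 17, 19, 23, 29, 31, 37, 43}.
v=7: a=7^2·(≡1), b=7^-2·(≡2) mod 7; (1|7)=+1, (2|7)=+1; (−1)^{2·-2·3}·(+1)^-2·(+1)^2 = +1.
v=∞: -468901 < 0 and -2506195 < 0  ⇒  (a,b)_∞ = -1.
v=31: a=31^0·(≡20), b=31^1·(≡6) mod 31; (20|31)=+1, (6|31)=-1; (−1)^{0·1·15}·(+1)^1·(-1)^0 = +1.
v=17: a=17^0·(≡14), b=17^-2·(≡1) mod 17; (14|17)=-1, (1|17)=+1; (−1)^{0·-2·8}·(-1)^-2·(+1)^0 = +1.
v=3: a=3^2·(≡2), b=3^4·(≡2) mod 3; (2|3)=-1, (2|3)=-1; (−1)^{2·4·1}·(-1)^4·(-1)^2 = +1.
v=19: a=19^1·(≡15), b=19^3·(≡13) mod 19; (15|19)=-1, (13|19)=-1; (−1)^{1·3·9}·(-1)^3·(-1)^1 = -1.
v=11: a=11^2·(≡10), b=11^0·(≡5) mod 11; (10|11)=-1, (5|11)=+1; (−1)^{2·0·5}·(-1)^0·(+1)^2 = +1.
v=5: a=5^0·(≡4), b=5^7·(≡4) mod 5; (4|5)=+1, (4|5)=+1; (−1)^{0·7·2}·(+1)^7·(+1)^0 = +1.
v=23: a=23^1·(≡17), b=23^3·(≡1) mod 23; (17|23)=-1, (1|23)=+1; (−1)^{1·3·11}·(-1)^3·(+1)^1 = +1.
v=29: a=29^1·(≡13), b=29^0·(≡17) mod 29; (13|29)=+1, (17|29)=-1; (−1)^{1·0·14}·(+1)^0·(-1)^1 = -1.
v=43: a=43^-2·(≡36), b=43^2·(≡38) mod 43; (36|43)=+1, (38|43)=+1; (−1)^{-2·2·21}·(+1)^2·(+1)^-2 = +1.
v=37: a=37^1·(≡24), b=37^3·(≡21) mod 37; (24|37)=-1, (21|37)=+1; (−1)^{1·3·18}·(-1)^3·(+1)^1 = -1.
v=2: v_2(a)=-2, v_2(b)=0; units ≡ 3, 5 (mod 8); ε·ε+αω+βω = 1·0+-2·1+0·1 ≡ 0  ⇒  (a,b)_2 = +1.
(-468901, -2506195 / ℚ) ramifies at {19, 29, 37, ∞}: a division algebra.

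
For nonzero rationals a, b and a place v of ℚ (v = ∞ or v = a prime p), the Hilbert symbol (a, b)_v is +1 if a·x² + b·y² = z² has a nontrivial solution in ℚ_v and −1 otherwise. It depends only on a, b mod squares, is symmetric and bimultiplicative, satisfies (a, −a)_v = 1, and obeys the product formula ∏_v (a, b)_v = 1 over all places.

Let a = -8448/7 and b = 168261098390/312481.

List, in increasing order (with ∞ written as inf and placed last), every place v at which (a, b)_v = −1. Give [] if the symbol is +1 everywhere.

(a, b) ≡ (-231, 1190) mod (ℚ^×)²; places V = {2, 3, 5, 7, 11, 13, 17, 23, 43, 47, ∞}.
(a,b)_3: α=1, u≡1; β=0, v≡2 (mod 3); (1|3)=+1, (2|3)=-1; sign (−1)^0·+1^0·-1^1 = -1.
(a,b)_2: α=8, β=1; u≡1, v≡3 (mod 8); ε(u)ε(v)=0·1, αω(v)=8·1, βω(u)=1·0; sum ≡ 0  ⇒  +1.
(a,b)_47: α=0, u≡42; β=2, v≡44 (mod 47); (42|47)=+1, (44|47)=-1; sign (−1)^0·+1^2·-1^0 = +1.
(a,b)_43: α=0, u≡34; β=-2, v≡32 (mod 43); (34|43)=-1, (32|43)=-1; sign (−1)^0·-1^-2·-1^0 = +1.
(a,b)_13: α=0, u≡4; β=-2, v≡7 (mod 13); (4|13)=+1, (7|13)=-1; sign (−1)^0·+1^-2·-1^0 = +1.
(a,b)_17: α=0, u≡5; β=1, v≡15 (mod 17); (5|17)=-1, (15|17)=+1; sign (−1)^0·-1^1·+1^0 = -1.
(a,b)_23: α=0, u≡22; β=2, v≡11 (mod 23); (22|23)=-1, (11|23)=-1; sign (−1)^0·-1^2·-1^0 = +1.
(a,b)_11: α=1, u≡5; β=2, v≡10 (mod 11); (5|11)=+1, (10|11)=-1; sign (−1)^0·+1^2·-1^1 = -1.
(a,b)_∞: sgn(-231)=−, sgn(1190)=+, so +1.
(a,b)_5: α=0, u≡1; β=1, v≡3 (mod 5); (1|5)=+1, (3|5)=-1; sign (−1)^0·+1^1·-1^0 = +1.
(a,b)_7: α=-1, u≡1; β=1, v≡1 (mod 7); (1|7)=+1, (1|7)=+1; sign (−1)^1·+1^1·+1^-1 = -1.
|Ram(-231, 1190)| = 4, even; anisotropic at {3, 7, 11, 17}.

[3, 7, 11, 17]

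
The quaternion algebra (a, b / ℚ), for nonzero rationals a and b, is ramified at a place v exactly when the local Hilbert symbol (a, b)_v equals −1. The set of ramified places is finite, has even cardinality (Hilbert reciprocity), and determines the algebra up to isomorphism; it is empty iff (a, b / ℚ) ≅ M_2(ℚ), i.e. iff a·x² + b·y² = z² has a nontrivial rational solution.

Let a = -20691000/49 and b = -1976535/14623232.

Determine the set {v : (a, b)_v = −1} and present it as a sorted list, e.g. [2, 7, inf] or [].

Mod squares: a ≡ -190, b ≡ -30. Check v ∈ {∞, 2, 3, 5, 7, 11, 13, 19}.
v=19: a=19^1·(≡9), b=19^0·(≡15) mod 19; (9|19)=+1, (15|19)=-1; (−1)^{1·0·9}·(+1)^0·(-1)^1 = -1.
v=5: a=5^3·(≡3), b=5^1·(≡4) mod 5; (3|5)=-1, (4|5)=+1; (−1)^{3·1·2}·(-1)^1·(+1)^3 = -1.
v=2: v_2(a)=3, v_2(b)=-9; units ≡ 1, 1 (mod 8); ε·ε+αω+βω = 0·0+3·0+-9·0 ≡ 0  ⇒  (a,b)_2 = +1.
v=13: a=13^0·(≡6), b=13^-4·(≡10) mod 13; (6|13)=-1, (10|13)=+1; (−1)^{0·-4·6}·(-1)^-4·(+1)^0 = +1.
v=7: a=7^-2·(≡6), b=7^0·(≡6) mod 7; (6|7)=-1, (6|7)=-1; (−1)^{-2·0·3}·(-1)^0·(-1)^-2 = +1.
v=3: a=3^2·(≡2), b=3^3·(≡2) mod 3; (2|3)=-1, (2|3)=-1; (−1)^{2·3·1}·(-1)^3·(-1)^2 = -1.
v=∞: -190 < 0 and -30 < 0  ⇒  (a,b)_∞ = -1.
v=11: a=11^2·(≡10), b=11^4·(≡1) mod 11; (10|11)=-1, (1|11)=+1; (−1)^{2·4·5}·(-1)^4·(+1)^2 = +1.
|Ram(-190, -30)| = 4, even; anisotropic at {3, 5, 19, ∞}.

[3, 5, 19, inf]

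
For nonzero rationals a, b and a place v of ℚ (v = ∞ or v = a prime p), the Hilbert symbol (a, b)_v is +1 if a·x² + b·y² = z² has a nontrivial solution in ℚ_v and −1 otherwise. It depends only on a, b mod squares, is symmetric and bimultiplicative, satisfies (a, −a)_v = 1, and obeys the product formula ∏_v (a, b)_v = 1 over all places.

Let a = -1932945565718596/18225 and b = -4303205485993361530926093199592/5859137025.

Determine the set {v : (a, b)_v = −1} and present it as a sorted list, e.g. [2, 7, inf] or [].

Mod squares: a ≡ -17329, b ≡ -30362. Check v ∈ {∞, 2, 3, 5, 7, 11, 13, 17, 19, 31, 43, 47}.
v=43: a=43^1·(≡33), b=43^2·(≡26) mod 43; (33|43)=-1, (26|43)=-1; (−1)^{1·2·21}·(-1)^2·(-1)^1 = -1.
v=17: a=17^2·(≡5), b=17^5·(≡9) mod 17; (5|17)=-1, (9|17)=+1; (−1)^{2·5·8}·(-1)^5·(+1)^2 = -1.
v=3: a=3^-6·(≡2), b=3^-14·(≡1) mod 3; (2|3)=-1, (1|3)=+1; (−1)^{-6·-14·1}·(-1)^-14·(+1)^-6 = +1.
v=47: a=47^2·(≡8), b=47^3·(≡37) mod 47; (8|47)=+1, (37|47)=+1; (−1)^{2·3·23}·(+1)^3·(+1)^2 = +1.
v=5: a=5^-2·(≡1), b=5^-2·(≡3) mod 5; (1|5)=+1, (3|5)=-1; (−1)^{-2·-2·2}·(+1)^-2·(-1)^-2 = +1.
v=2: v_2(a)=2, v_2(b)=3; units ≡ 7, 3 (mod 8); ε·ε+αω+βω = 1·1+2·1+3·0 ≡ 1  ⇒  (a,b)_2 = -1.
v=31: a=31^1·(≡17), b=31^2·(≡1) mod 31; (17|31)=-1, (1|31)=+1; (−1)^{1·2·15}·(-1)^2·(+1)^1 = +1.
v=7: a=7^0·(≡3), b=7^-2·(≡4) mod 7; (3|7)=-1, (4|7)=+1; (−1)^{0·-2·3}·(-1)^-2·(+1)^0 = +1.
v=∞: -17329 < 0 and -30362 < 0  ⇒  (a,b)_∞ = -1.
v=11: a=11^2·(≡8), b=11^6·(≡9) mod 11; (8|11)=-1, (9|11)=+1; (−1)^{2·6·5}·(-1)^6·(+1)^2 = +1.
v=19: a=19^2·(≡12), b=19^3·(≡16) mod 19; (12|19)=-1, (16|19)=+1; (−1)^{2·3·9}·(-1)^3·(+1)^2 = -1.
v=13: a=13^1·(≡7), b=13^2·(≡7) mod 13; (7|13)=-1, (7|13)=-1; (−1)^{1·2·6}·(-1)^2·(-1)^1 = -1.
|Ram(-17329, -30362)| = 6, even; anisotropic at {2, 13, 17, 19, 43, ∞}.

[2, 13, 17, 19, 43, inf]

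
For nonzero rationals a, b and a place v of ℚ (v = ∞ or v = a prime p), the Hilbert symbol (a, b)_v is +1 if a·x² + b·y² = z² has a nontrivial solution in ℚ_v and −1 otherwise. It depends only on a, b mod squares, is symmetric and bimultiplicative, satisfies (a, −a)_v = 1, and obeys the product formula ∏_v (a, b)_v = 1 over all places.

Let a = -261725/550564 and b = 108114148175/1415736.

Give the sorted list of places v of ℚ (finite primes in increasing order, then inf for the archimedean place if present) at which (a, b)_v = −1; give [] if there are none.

[2, 7, 17, 29]

(a, b) ≡ (-29, 75922) mod (ℚ^×)²; places V = {2, 3, 5, 7, 11, 17, 19, 29, 47, 53, ∞}.
(a,b)_19: α=2, u≡16; β=2, v≡11 (mod 19); (16|19)=+1, (11|19)=+1; sign (−1)^0·+1^2·+1^2 = +1.
(a,b)_5: α=2, u≡4; β=2, v≡2 (mod 5); (4|5)=+1, (2|5)=-1; sign (−1)^0·+1^2·-1^2 = +1.
(a,b)_47: α=0, u≡3; β=2, v≡9 (mod 47); (3|47)=+1, (9|47)=+1; sign (−1)^0·+1^2·+1^0 = +1.
(a,b)_53: α=-2, u≡4; β=-2, v≡22 (mod 53); (4|53)=+1, (22|53)=-1; sign (−1)^0·+1^-2·-1^-2 = +1.
(a,b)_2: α=-2, β=-3; u≡3, v≡1 (mod 8); ε(u)ε(v)=1·0, αω(v)=-2·0, βω(u)=-3·1; sum ≡ 1  ⇒  -1.
(a,b)_3: α=0, u≡1; β=-2, v≡1 (mod 3); (1|3)=+1, (1|3)=+1; sign (−1)^0·+1^-2·+1^0 = +1.
(a,b)_11: α=0, u≡3; β=1, v≡3 (mod 11); (3|11)=+1, (3|11)=+1; sign (−1)^0·+1^1·+1^0 = +1.
(a,b)_17: α=0, u≡12; β=1, v≡6 (mod 17); (12|17)=-1, (6|17)=-1; sign (−1)^0·-1^1·-1^0 = -1.
(a,b)_7: α=-2, u≡5; β=-1, v≡3 (mod 7); (5|7)=-1, (3|7)=-1; sign (−1)^0·-1^-1·-1^-2 = -1.
(a,b)_∞: sgn(-29)=−, sgn(75922)=+, so +1.
(a,b)_29: α=1, u≡6; β=1, v≡3 (mod 29); (6|29)=+1, (3|29)=-1; sign (−1)^0·+1^1·-1^1 = -1.
|Ram(-29, 75922)| = 4, even; anisotropic at {2, 7, 17, 29}.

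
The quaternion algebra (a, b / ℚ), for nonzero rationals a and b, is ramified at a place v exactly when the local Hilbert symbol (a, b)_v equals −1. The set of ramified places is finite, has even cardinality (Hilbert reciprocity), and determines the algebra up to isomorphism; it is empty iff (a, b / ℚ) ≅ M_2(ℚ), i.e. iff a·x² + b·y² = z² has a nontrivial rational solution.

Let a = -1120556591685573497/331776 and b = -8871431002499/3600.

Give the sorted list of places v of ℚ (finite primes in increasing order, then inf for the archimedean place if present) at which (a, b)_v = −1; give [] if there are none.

[13, 23, 47, inf]

(a, b) ≡ (-713, -611) mod (ℚ^×)²; places V = {2, 3, 5, 7, 13, 23, 31, 47, ∞}.
(a,b)_7: α=2, u≡1; β=0, v≡6 (mod 7); (1|7)=+1, (6|7)=-1; sign (−1)^0·+1^0·-1^2 = +1.
(a,b)_2: α=-12, β=-4; u≡7, v≡5 (mod 8); ε(u)ε(v)=1·0, αω(v)=-12·1, βω(u)=-4·0; sum ≡ 0  ⇒  +1.
(a,b)_∞: sgn(-713)=−, sgn(-611)=−, so -1.
(a,b)_3: α=-4, u≡1; β=-2, v≡1 (mod 3); (1|3)=+1, (1|3)=+1; sign (−1)^0·+1^-2·+1^-4 = +1.
(a,b)_23: α=3, u≡21; β=2, v≡17 (mod 23); (21|23)=-1, (17|23)=-1; sign (−1)^0·-1^2·-1^3 = -1.
(a,b)_5: α=0, u≡3; β=-2, v≡4 (mod 5); (3|5)=-1, (4|5)=+1; sign (−1)^0·-1^-2·+1^0 = +1.
(a,b)_31: α=3, u≡16; β=2, v≡14 (mod 31); (16|31)=+1, (14|31)=+1; sign (−1)^0·+1^2·+1^3 = +1.
(a,b)_13: α=4, u≡8; β=5, v≡6 (mod 13); (8|13)=-1, (6|13)=-1; sign (−1)^0·-1^5·-1^4 = -1.
(a,b)_47: α=2, u≡44; β=1, v≡16 (mod 47); (44|47)=-1, (16|47)=+1; sign (−1)^0·-1^1·+1^2 = -1.
Ram(-713, -611) = {13, 23, 47, ∞}; no ℚ_13-point on the conic.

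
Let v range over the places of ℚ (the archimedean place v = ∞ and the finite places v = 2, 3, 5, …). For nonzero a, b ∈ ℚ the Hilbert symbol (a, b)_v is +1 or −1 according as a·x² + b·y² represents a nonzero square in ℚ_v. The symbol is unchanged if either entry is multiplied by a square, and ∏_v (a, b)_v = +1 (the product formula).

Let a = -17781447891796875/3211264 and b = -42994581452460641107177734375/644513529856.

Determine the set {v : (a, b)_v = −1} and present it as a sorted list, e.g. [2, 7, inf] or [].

(a, b) ≡ (-1062347, -1311) mod (ℚ^×)²; places V = {2, 3, 5, 7, 11, 13, 17, 19, 23, ∞}.
(a,b)_19: α=1, u≡6; β=3, v≡6 (mod 19); (6|19)=+1, (6|19)=+1; sign (−1)^1·+1^3·+1^1 = -1.
(a,b)_11: α=1, u≡4; β=2, v≡3 (mod 11); (4|11)=+1, (3|11)=+1; sign (−1)^0·+1^2·+1^1 = +1.
(a,b)_3: α=4, u≡1; β=3, v≡1 (mod 3); (1|3)=+1, (1|3)=+1; sign (−1)^0·+1^3·+1^4 = +1.
(a,b)_7: α=-2, u≡4; β=-4, v≡3 (mod 7); (4|7)=+1, (3|7)=-1; sign (−1)^0·+1^-4·-1^-2 = +1.
(a,b)_∞: sgn(-1062347)=−, sgn(-1311)=−, so -1.
(a,b)_23: α=3, u≡13; β=5, v≡2 (mod 23); (13|23)=+1, (2|23)=+1; sign (−1)^1·+1^5·+1^3 = -1.
(a,b)_5: α=8, u≡3; β=14, v≡1 (mod 5); (3|5)=-1, (1|5)=+1; sign (−1)^0·-1^14·+1^8 = +1.
(a,b)_17: α=1, u≡13; β=2, v≡16 (mod 17); (13|17)=+1, (16|17)=+1; sign (−1)^0·+1^2·+1^1 = +1.
(a,b)_13: α=1, u≡3; β=2, v≡7 (mod 13); (3|13)=+1, (7|13)=-1; sign (−1)^0·+1^2·-1^1 = -1.
(a,b)_2: α=-16, β=-28; u≡5, v≡1 (mod 8); ε(u)ε(v)=0·0, αω(v)=-16·0, βω(u)=-28·1; sum ≡ 0  ⇒  +1.
|Ram(-1062347, -1311)| = 4, even; anisotropic at {13, 19, 23, ∞}.

[13, 19, 23, inf]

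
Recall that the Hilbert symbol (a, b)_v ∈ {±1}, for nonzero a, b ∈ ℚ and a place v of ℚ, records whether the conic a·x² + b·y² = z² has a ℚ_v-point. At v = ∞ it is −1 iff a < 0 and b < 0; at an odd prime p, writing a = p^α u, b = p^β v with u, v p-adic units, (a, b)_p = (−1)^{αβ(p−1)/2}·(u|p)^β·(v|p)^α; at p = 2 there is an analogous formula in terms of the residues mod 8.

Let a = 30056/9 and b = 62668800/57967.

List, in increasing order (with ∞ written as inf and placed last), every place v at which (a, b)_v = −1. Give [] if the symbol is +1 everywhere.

Mod squares: a ≡ 26, b ≡ 119. Check v ∈ {∞, 2, 3, 5, 7, 13, 17}.
v=17: a=17^2·(≡4), b=17^1·(≡11) mod 17; (4|17)=+1, (11|17)=-1; (−1)^{2·1·8}·(+1)^1·(-1)^2 = +1.
v=3: a=3^-2·(≡2), b=3^2·(≡2) mod 3; (2|3)=-1, (2|3)=-1; (−1)^{-2·2·1}·(-1)^2·(-1)^-2 = +1.
v=∞: 26 > 0 and 119 > 0  ⇒  (a,b)_∞ = +1.
v=5: a=5^0·(≡4), b=5^2·(≡1) mod 5; (4|5)=+1, (1|5)=+1; (−1)^{0·2·2}·(+1)^2·(+1)^0 = +1.
v=13: a=13^1·(≡7), b=13^-2·(≡5) mod 13; (7|13)=-1, (5|13)=-1; (−1)^{1·-2·6}·(-1)^-2·(-1)^1 = -1.
v=2: v_2(a)=3, v_2(b)=14; units ≡ 5, 7 (mod 8); ε·ε+αω+βω = 0·1+3·0+14·1 ≡ 0  ⇒  (a,b)_2 = +1.
v=7: a=7^0·(≡6), b=7^-3·(≡5) mod 7; (6|7)=-1, (5|7)=-1; (−1)^{0·-3·3}·(-1)^-3·(-1)^0 = -1.
Ram(26, 119) = {7, 13}; no ℚ_7-point on the conic.

[7, 13]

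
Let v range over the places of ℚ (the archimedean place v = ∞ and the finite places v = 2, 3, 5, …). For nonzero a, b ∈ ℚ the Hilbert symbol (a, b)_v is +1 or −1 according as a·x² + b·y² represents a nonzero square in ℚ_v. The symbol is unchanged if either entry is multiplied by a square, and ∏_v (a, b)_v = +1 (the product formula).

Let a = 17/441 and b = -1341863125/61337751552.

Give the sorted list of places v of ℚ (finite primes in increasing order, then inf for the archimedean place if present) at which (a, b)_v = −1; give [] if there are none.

Mod squares: a ≡ 17, b ≡ -572033. Check v ∈ {∞, 2, 3, 5, 7, 11, 17, 19, 23}.
v=2: v_2(a)=0, v_2(b)=-12; units ≡ 1, 7 (mod 8); ε·ε+αω+βω = 0·1+0·0+-12·0 ≡ 0  ⇒  (a,b)_2 = +1.
v=17: a=17^1·(≡16), b=17^3·(≡6) mod 17; (16|17)=+1, (6|17)=-1; (−1)^{1·3·8}·(+1)^3·(-1)^1 = -1.
v=19: a=19^0·(≡9), b=19^1·(≡10) mod 19; (9|19)=+1, (10|19)=-1; (−1)^{0·1·9}·(+1)^1·(-1)^0 = +1.
v=7: a=7^-2·(≡5), b=7^-5·(≡3) mod 7; (5|7)=-1, (3|7)=-1; (−1)^{-2·-5·3}·(-1)^-5·(-1)^-2 = -1.
v=23: a=23^0·(≡10), b=23^1·(≡21) mod 23; (10|23)=-1, (21|23)=-1; (−1)^{0·1·11}·(-1)^1·(-1)^0 = -1.
v=11: a=11^0·(≡6), b=11^-1·(≡4) mod 11; (6|11)=-1, (4|11)=+1; (−1)^{0·-1·5}·(-1)^-1·(+1)^0 = -1.
v=5: a=5^0·(≡2), b=5^4·(≡2) mod 5; (2|5)=-1, (2|5)=-1; (−1)^{0·4·2}·(-1)^4·(-1)^0 = +1.
v=∞: 17 > 0 and -572033 < 0  ⇒  (a,b)_∞ = +1.
v=3: a=3^-2·(≡2), b=3^-4·(≡1) mod 3; (2|3)=-1, (1|3)=+1; (−1)^{-2·-4·1}·(-1)^-4·(+1)^-2 = +1.
(17, -572033 / ℚ) ramifies at {7, 11, 17, 23}: a division algebra.

[7, 11, 17, 23]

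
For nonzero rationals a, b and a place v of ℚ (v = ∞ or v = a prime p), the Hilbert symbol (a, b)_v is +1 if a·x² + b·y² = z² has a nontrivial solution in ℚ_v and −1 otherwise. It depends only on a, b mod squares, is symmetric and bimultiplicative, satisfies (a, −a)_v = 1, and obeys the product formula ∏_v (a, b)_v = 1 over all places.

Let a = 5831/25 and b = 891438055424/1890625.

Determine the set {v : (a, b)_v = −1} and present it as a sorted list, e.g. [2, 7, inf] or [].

[31, 43]

Mod squares: a ≡ 119, b ≡ 22661. Check v ∈ {∞, 2, 5, 7, 11, 17, 31, 43}.
v=5: a=5^-2·(≡1), b=5^-6·(≡4) mod 5; (1|5)=+1, (4|5)=+1; (−1)^{-2·-6·2}·(+1)^-6·(+1)^-2 = +1.
v=17: a=17^1·(≡11), b=17^1·(≡6) mod 17; (11|17)=-1, (6|17)=-1; (−1)^{1·1·8}·(-1)^1·(-1)^1 = +1.
v=43: a=43^0·(≡32), b=43^1·(≡9) mod 43; (32|43)=-1, (9|43)=+1; (−1)^{0·1·21}·(-1)^1·(+1)^0 = -1.
v=7: a=7^3·(≡6), b=7^4·(≡4) mod 7; (6|7)=-1, (4|7)=+1; (−1)^{3·4·3}·(-1)^4·(+1)^3 = +1.
v=11: a=11^0·(≡4), b=11^-2·(≡3) mod 11; (4|11)=+1, (3|11)=+1; (−1)^{0·-2·5}·(+1)^-2·(+1)^0 = +1.
v=∞: 119 > 0 and 22661 > 0  ⇒  (a,b)_∞ = +1.
v=2: v_2(a)=0, v_2(b)=14; units ≡ 7, 5 (mod 8); ε·ε+αω+βω = 1·0+0·1+14·0 ≡ 0  ⇒  (a,b)_2 = +1.
v=31: a=31^0·(≡15), b=31^1·(≡20) mod 31; (15|31)=-1, (20|31)=+1; (−1)^{0·1·15}·(-1)^1·(+1)^0 = -1.
(119, 22661 / ℚ) ramifies at {31, 43}: a division algebra.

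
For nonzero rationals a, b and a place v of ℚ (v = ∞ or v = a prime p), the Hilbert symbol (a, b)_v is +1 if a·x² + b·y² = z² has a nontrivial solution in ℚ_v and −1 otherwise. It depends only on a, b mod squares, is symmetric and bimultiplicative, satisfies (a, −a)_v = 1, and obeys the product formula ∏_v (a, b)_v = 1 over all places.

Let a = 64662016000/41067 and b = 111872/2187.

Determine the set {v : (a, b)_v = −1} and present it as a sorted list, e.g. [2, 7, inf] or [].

[2, 19]

(a, b) ≡ (6555, 1311) mod (ℚ^×)²; places V = {2, 3, 5, 13, 17, 19, 23, ∞}.
(a,b)_3: α=-5, u≡1; β=-7, v≡2 (mod 3); (1|3)=+1, (2|3)=-1; sign (−1)^1·+1^-7·-1^-5 = +1.
(a,b)_2: α=12, β=8; u≡3, v≡7 (mod 8); ε(u)ε(v)=1·1, αω(v)=12·0, βω(u)=8·1; sum ≡ 1  ⇒  -1.
(a,b)_∞: sgn(6555)=+, sgn(1311)=+, so +1.
(a,b)_23: α=1, u≡13; β=1, v≡17 (mod 23); (13|23)=+1, (17|23)=-1; sign (−1)^1·+1^1·-1^1 = +1.
(a,b)_17: α=2, u≡11; β=0, v≡15 (mod 17); (11|17)=-1, (15|17)=+1; sign (−1)^0·-1^0·+1^2 = +1.
(a,b)_19: α=1, u≡14; β=1, v≡18 (mod 19); (14|19)=-1, (18|19)=-1; sign (−1)^1·-1^1·-1^1 = -1.
(a,b)_5: α=3, u≡4; β=0, v≡1 (mod 5); (4|5)=+1, (1|5)=+1; sign (−1)^0·+1^0·+1^3 = +1.
(a,b)_13: α=-2, u≡4; β=0, v≡11 (mod 13); (4|13)=+1, (11|13)=-1; sign (−1)^0·+1^0·-1^-2 = +1.
|Ram(6555, 1311)| = 2, even; anisotropic at {2, 19}.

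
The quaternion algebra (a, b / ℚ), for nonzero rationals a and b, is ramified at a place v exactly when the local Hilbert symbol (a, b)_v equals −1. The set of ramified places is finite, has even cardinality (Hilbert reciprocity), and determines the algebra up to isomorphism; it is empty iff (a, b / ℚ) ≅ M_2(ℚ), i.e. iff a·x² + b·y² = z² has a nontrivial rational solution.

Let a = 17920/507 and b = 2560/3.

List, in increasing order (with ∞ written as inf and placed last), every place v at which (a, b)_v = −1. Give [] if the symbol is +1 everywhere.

Mod squares: a ≡ 210, b ≡ 30. Check v ∈ {∞, 2, 3, 5, 7, 13}.
v=∞: 210 > 0 and 30 > 0  ⇒  (a,b)_∞ = +1.
v=13: a=13^-2·(≡2), b=13^0·(≡4) mod 13; (2|13)=-1, (4|13)=+1; (−1)^{-2·0·6}·(-1)^0·(+1)^-2 = +1.
v=2: v_2(a)=9, v_2(b)=9; units ≡ 1, 7 (mod 8); ε·ε+αω+βω = 0·1+9·0+9·0 ≡ 0  ⇒  (a,b)_2 = +1.
v=7: a=7^1·(≡4), b=7^0·(≡4) mod 7; (4|7)=+1, (4|7)=+1; (−1)^{1·0·3}·(+1)^0·(+1)^1 = +1.
v=5: a=5^1·(≡2), b=5^1·(≡4) mod 5; (2|5)=-1, (4|5)=+1; (−1)^{1·1·2}·(-1)^1·(+1)^1 = -1.
v=3: a=3^-1·(≡1), b=3^-1·(≡1) mod 3; (1|3)=+1, (1|3)=+1; (−1)^{-1·-1·1}·(+1)^-1·(+1)^-1 = -1.
|Ram(210, 30)| = 2, even; anisotropic at {3, 5}.

[3, 5]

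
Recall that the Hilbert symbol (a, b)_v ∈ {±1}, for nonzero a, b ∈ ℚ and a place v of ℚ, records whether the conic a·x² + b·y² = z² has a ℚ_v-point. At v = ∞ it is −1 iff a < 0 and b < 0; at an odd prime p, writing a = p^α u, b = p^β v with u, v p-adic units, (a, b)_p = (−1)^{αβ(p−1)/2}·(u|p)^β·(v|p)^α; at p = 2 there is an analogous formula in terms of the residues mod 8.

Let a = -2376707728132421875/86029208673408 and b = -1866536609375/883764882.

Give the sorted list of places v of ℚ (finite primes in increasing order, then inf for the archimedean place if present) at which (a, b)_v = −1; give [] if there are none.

(a, b) ≡ (-2438, -46) mod (ℚ^×)²; places V = {2, 3, 5, 7, 11, 13, 23, 31, 43, 53, ∞}.
(a,b)_53: α=3, u≡1; β=2, v≡42 (mod 53); (1|53)=+1, (42|53)=+1; sign (−1)^0·+1^2·+1^3 = +1.
(a,b)_7: α=-4, u≡6; β=-4, v≡3 (mod 7); (6|7)=-1, (3|7)=-1; sign (−1)^0·-1^-4·-1^-4 = +1.
(a,b)_43: α=2, u≡16; β=2, v≡24 (mod 43); (16|43)=+1, (24|43)=+1; sign (−1)^0·+1^2·+1^2 = +1.
(a,b)_5: α=8, u≡2; β=6, v≡1 (mod 5); (2|5)=-1, (1|5)=+1; sign (−1)^0·-1^6·+1^8 = +1.
(a,b)_2: α=-7, β=-1; u≡5, v≡1 (mod 8); ε(u)ε(v)=0·0, αω(v)=-7·0, βω(u)=-1·1; sum ≡ 1  ⇒  -1.
(a,b)_∞: sgn(-2438)=−, sgn(-46)=−, so -1.
(a,b)_13: α=-4, u≡6; β=-2, v≡11 (mod 13); (6|13)=-1, (11|13)=-1; sign (−1)^0·-1^-2·-1^-4 = +1.
(a,b)_3: α=-4, u≡1; β=-2, v≡2 (mod 3); (1|3)=+1, (2|3)=-1; sign (−1)^0·+1^-2·-1^-4 = +1.
(a,b)_23: α=1, u≡2; β=1, v≡7 (mod 23); (2|23)=+1, (7|23)=-1; sign (−1)^1·+1^1·-1^1 = +1.
(a,b)_11: α=-2, u≡9; β=-2, v≡5 (mod 11); (9|11)=+1, (5|11)=+1; sign (−1)^0·+1^-2·+1^-2 = +1.
(a,b)_31: α=2, u≡17; β=0, v≡7 (mod 31); (17|31)=-1, (7|31)=+1; sign (−1)^0·-1^0·+1^2 = +1.
(-2438, -46 / ℚ) ramifies at {2, ∞}: a division algebra.

[2, inf]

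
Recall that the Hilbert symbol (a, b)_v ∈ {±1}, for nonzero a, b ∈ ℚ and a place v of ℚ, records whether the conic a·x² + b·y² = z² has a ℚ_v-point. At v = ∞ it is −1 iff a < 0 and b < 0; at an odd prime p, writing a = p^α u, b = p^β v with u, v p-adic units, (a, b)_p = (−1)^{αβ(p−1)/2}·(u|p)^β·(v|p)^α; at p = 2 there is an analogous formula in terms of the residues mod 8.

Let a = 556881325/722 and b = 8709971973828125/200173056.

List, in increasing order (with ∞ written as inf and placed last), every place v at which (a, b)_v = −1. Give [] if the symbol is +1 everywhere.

(a, b) ≡ (26, 462) mod (ℚ^×)²; places V = {2, 3, 5, 7, 11, 13, 17, 19, ∞}.
(a,b)_11: α=2, u≡5; β=3, v≡5 (mod 11); (5|11)=+1, (5|11)=+1; sign (−1)^0·+1^3·+1^2 = +1.
(a,b)_∞: sgn(26)=+, sgn(462)=+, so +1.
(a,b)_3: α=0, u≡2; β=-1, v≡1 (mod 3); (2|3)=-1, (1|3)=+1; sign (−1)^0·-1^-1·+1^0 = -1.
(a,b)_13: α=1, u≡7; β=2, v≡2 (mod 13); (7|13)=-1, (2|13)=-1; sign (−1)^0·-1^2·-1^1 = -1.
(a,b)_2: α=-1, β=-9; u≡5, v≡7 (mod 8); ε(u)ε(v)=0·1, αω(v)=-1·0, βω(u)=-9·1; sum ≡ 1  ⇒  -1.
(a,b)_7: α=2, u≡5; β=3, v≡6 (mod 7); (5|7)=-1, (6|7)=-1; sign (−1)^0·-1^3·-1^2 = -1.
(a,b)_5: α=2, u≡4; β=8, v≡3 (mod 5); (4|5)=+1, (3|5)=-1; sign (−1)^0·+1^8·-1^2 = +1.
(a,b)_19: α=-2, u≡4; β=-4, v≡17 (mod 19); (4|19)=+1, (17|19)=+1; sign (−1)^0·+1^-4·+1^-2 = +1.
(a,b)_17: α=2, u≡16; β=2, v≡6 (mod 17); (16|17)=+1, (6|17)=-1; sign (−1)^0·+1^2·-1^2 = +1.
Ram(26, 462) = {2, 3, 7, 13}; no ℚ_2-point on the conic.

[2, 3, 7, 13]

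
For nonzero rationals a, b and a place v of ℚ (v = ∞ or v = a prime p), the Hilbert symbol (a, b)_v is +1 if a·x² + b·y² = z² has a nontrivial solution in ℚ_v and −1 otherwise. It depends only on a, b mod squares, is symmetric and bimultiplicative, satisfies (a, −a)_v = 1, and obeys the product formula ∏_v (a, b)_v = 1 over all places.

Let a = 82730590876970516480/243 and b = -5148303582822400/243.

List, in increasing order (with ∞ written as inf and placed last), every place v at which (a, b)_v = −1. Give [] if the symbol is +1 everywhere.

(a, b) ≡ (1365, -3) mod (ℚ^×)²; places V = {2, 3, 5, 7, 11, 13, ∞}.
(a,b)_5: α=1, u≡2; β=2, v≡3 (mod 5); (2|5)=-1, (3|5)=-1; sign (−1)^0·-1^2·-1^1 = -1.
(a,b)_13: α=5, u≡12; β=2, v≡1 (mod 13); (12|13)=+1, (1|13)=+1; sign (−1)^0·+1^2·+1^5 = +1.
(a,b)_2: α=30, β=22; u≡5, v≡5 (mod 8); ε(u)ε(v)=0·0, αω(v)=30·1, βω(u)=22·1; sum ≡ 0  ⇒  +1.
(a,b)_11: α=2, u≡1; β=2, v≡10 (mod 11); (1|11)=+1, (10|11)=-1; sign (−1)^0·+1^2·-1^2 = +1.
(a,b)_∞: sgn(1365)=+, sgn(-3)=−, so +1.
(a,b)_7: α=3, u≡5; β=4, v≡1 (mod 7); (5|7)=-1, (1|7)=+1; sign (−1)^0·-1^4·+1^3 = +1.
(a,b)_3: α=-5, u≡2; β=-5, v≡2 (mod 3); (2|3)=-1, (2|3)=-1; sign (−1)^1·-1^-5·-1^-5 = -1.
Ram(1365, -3) = {3, 5}; no ℚ_3-point on the conic.

[3, 5]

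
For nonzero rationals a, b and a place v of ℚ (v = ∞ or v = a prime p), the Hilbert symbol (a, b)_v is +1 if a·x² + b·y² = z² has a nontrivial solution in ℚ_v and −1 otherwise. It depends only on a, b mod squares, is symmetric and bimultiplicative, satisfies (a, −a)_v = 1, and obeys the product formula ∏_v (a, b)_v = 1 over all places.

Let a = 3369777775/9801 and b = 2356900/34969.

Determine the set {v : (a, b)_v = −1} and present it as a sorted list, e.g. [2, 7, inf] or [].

[7, 43]

(a, b) ≡ (2750839, 481) mod (ℚ^×)²; places V = {2, 3, 5, 7, 11, 13, 17, 19, 37, 43, ∞}.
(a,b)_3: α=-4, u≡1; β=0, v≡1 (mod 3); (1|3)=+1, (1|3)=+1; sign (−1)^0·+1^0·+1^-4 = +1.
(a,b)_43: α=1, u≡34; β=0, v≡7 (mod 43); (34|43)=-1, (7|43)=-1; sign (−1)^0·-1^0·-1^1 = -1.
(a,b)_2: α=0, β=2; u≡7, v≡1 (mod 8); ε(u)ε(v)=1·0, αω(v)=0·0, βω(u)=2·0; sum ≡ 0  ⇒  +1.
(a,b)_7: α=3, u≡2; β=2, v≡6 (mod 7); (2|7)=+1, (6|7)=-1; sign (−1)^0·+1^2·-1^3 = -1.
(a,b)_5: α=2, u≡1; β=2, v≡4 (mod 5); (1|5)=+1, (4|5)=+1; sign (−1)^0·+1^2·+1^2 = +1.
(a,b)_19: α=1, u≡16; β=0, v≡5 (mod 19); (16|19)=+1, (5|19)=+1; sign (−1)^0·+1^0·+1^1 = +1.
(a,b)_13: α=1, u≡7; β=1, v≡11 (mod 13); (7|13)=-1, (11|13)=-1; sign (−1)^0·-1^1·-1^1 = +1.
(a,b)_17: α=0, u≡2; β=-2, v≡10 (mod 17); (2|17)=+1, (10|17)=-1; sign (−1)^0·+1^-2·-1^0 = +1.
(a,b)_11: α=-2, u≡3; β=-2, v≡6 (mod 11); (3|11)=+1, (6|11)=-1; sign (−1)^0·+1^-2·-1^-2 = +1.
(a,b)_37: α=1, u≡23; β=1, v≡15 (mod 37); (23|37)=-1, (15|37)=-1; sign (−1)^0·-1^1·-1^1 = +1.
(a,b)_∞: sgn(2750839)=+, sgn(481)=+, so +1.
|Ram(2750839, 481)| = 2, even; anisotropic at {7, 43}.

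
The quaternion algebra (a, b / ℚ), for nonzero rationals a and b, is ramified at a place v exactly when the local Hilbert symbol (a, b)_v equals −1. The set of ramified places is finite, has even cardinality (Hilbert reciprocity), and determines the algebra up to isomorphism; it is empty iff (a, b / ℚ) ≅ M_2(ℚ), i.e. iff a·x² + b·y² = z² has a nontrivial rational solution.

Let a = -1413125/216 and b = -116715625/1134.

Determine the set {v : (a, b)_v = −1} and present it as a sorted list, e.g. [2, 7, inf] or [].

[7, 13, 19, inf]

Mod squares: a ≡ -13566, b ≡ -15470. Check v ∈ {∞, 2, 3, 5, 7, 13, 17, 19}.
v=17: a=17^1·(≡16), b=17^1·(≡1) mod 17; (16|17)=+1, (1|17)=+1; (−1)^{1·1·8}·(+1)^1·(+1)^1 = +1.
v=5: a=5^4·(≡4), b=5^5·(≡4) mod 5; (4|5)=+1, (4|5)=+1; (−1)^{4·5·2}·(+1)^5·(+1)^4 = +1.
v=19: a=19^1·(≡15), b=19^0·(≡2) mod 19; (15|19)=-1, (2|19)=-1; (−1)^{1·0·9}·(-1)^0·(-1)^1 = -1.
v=∞: -13566 < 0 and -15470 < 0  ⇒  (a,b)_∞ = -1.
v=7: a=7^1·(≡2), b=7^-1·(≡2) mod 7; (2|7)=+1, (2|7)=+1; (−1)^{1·-1·3}·(+1)^-1·(+1)^1 = -1.
v=3: a=3^-3·(≡2), b=3^-4·(≡1) mod 3; (2|3)=-1, (1|3)=+1; (−1)^{-3·-4·1}·(-1)^-4·(+1)^-3 = +1.
v=13: a=13^0·(≡5), b=13^3·(≡2) mod 13; (5|13)=-1, (2|13)=-1; (−1)^{0·3·6}·(-1)^3·(-1)^0 = -1.
v=2: v_2(a)=-3, v_2(b)=-1; units ≡ 1, 1 (mod 8); ε·ε+αω+βω = 0·0+-3·0+-1·0 ≡ 0  ⇒  (a,b)_2 = +1.
(-13566, -15470 / ℚ) ramifies at {7, 13, 19, ∞}: a division algebra.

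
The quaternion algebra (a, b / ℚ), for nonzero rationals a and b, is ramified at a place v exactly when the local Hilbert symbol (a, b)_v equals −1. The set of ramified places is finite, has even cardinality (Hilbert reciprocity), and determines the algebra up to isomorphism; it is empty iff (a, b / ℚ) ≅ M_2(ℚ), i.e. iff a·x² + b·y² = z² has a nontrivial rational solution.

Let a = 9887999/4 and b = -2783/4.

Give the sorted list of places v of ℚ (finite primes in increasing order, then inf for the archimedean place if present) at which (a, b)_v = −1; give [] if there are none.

Mod squares: a ≡ 81719, b ≡ -23. Check v ∈ {∞, 2, 11, 17, 19, 23}.
v=2: v_2(a)=-2, v_2(b)=-2; units ≡ 7, 1 (mod 8); ε·ε+αω+βω = 1·0+-2·0+-2·0 ≡ 0  ⇒  (a,b)_2 = +1.
v=17: a=17^1·(≡15), b=17^0·(≡14) mod 17; (15|17)=+1, (14|17)=-1; (−1)^{1·0·8}·(+1)^0·(-1)^1 = -1.
v=11: a=11^3·(≡1), b=11^2·(≡8) mod 11; (1|11)=+1, (8|11)=-1; (−1)^{3·2·5}·(+1)^2·(-1)^3 = -1.
v=23: a=23^1·(≡5), b=23^1·(≡10) mod 23; (5|23)=-1, (10|23)=-1; (−1)^{1·1·11}·(-1)^1·(-1)^1 = -1.
v=∞: 81719 > 0 and -23 < 0  ⇒  (a,b)_∞ = +1.
v=19: a=19^1·(≡17), b=19^0·(≡12) mod 19; (17|19)=+1, (12|19)=-1; (−1)^{1·0·9}·(+1)^0·(-1)^1 = -1.
(81719, -23 / ℚ) ramifies at {11, 17, 19, 23}: a division algebra.

[11, 17, 19, 23]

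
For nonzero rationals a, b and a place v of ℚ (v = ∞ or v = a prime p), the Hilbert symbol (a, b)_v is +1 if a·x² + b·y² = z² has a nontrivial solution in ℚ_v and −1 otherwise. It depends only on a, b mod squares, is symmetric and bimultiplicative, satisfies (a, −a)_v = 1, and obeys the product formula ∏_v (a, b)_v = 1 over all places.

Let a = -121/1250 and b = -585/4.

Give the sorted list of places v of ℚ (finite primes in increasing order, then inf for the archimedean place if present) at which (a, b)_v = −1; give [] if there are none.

(a, b) ≡ (-2, -65) mod (ℚ^×)²; places V = {2, 3, 5, 11, 13, ∞}.
(a,b)_5: α=-4, u≡2; β=1, v≡2 (mod 5); (2|5)=-1, (2|5)=-1; sign (−1)^0·-1^1·-1^-4 = -1.
(a,b)_11: α=2, u≡3; β=0, v≡5 (mod 11); (3|11)=+1, (5|11)=+1; sign (−1)^0·+1^0·+1^2 = +1.
(a,b)_3: α=0, u≡1; β=2, v≡1 (mod 3); (1|3)=+1, (1|3)=+1; sign (−1)^0·+1^2·+1^0 = +1.
(a,b)_2: α=-1, β=-2; u≡7, v≡7 (mod 8); ε(u)ε(v)=1·1, αω(v)=-1·0, βω(u)=-2·0; sum ≡ 1  ⇒  -1.
(a,b)_∞: sgn(-2)=−, sgn(-65)=−, so -1.
(a,b)_13: α=0, u≡11; β=1, v≡5 (mod 13); (11|13)=-1, (5|13)=-1; sign (−1)^0·-1^1·-1^0 = -1.
(-2, -65 / ℚ) ramifies at {2, 5, 13, ∞}: a division algebra.

[2, 5, 13, inf]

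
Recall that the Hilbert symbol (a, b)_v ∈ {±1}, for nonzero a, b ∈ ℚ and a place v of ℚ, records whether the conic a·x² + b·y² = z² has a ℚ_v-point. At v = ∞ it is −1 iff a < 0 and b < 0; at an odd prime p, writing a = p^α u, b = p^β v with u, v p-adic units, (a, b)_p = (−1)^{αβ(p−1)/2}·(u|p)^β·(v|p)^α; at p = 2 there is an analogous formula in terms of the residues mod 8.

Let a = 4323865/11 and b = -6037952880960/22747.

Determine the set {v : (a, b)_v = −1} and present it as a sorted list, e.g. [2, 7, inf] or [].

Mod squares: a ≡ 281435, b ≡ -3658655. Check v ∈ {∞, 2, 3, 5, 7, 11, 13, 17, 23, 43}.
v=13: a=13^2·(≡6), b=13^3·(≡8) mod 13; (6|13)=-1, (8|13)=-1; (−1)^{2·3·6}·(-1)^3·(-1)^2 = -1.
v=17: a=17^1·(≡10), b=17^1·(≡11) mod 17; (10|17)=-1, (11|17)=-1; (−1)^{1·1·8}·(-1)^1·(-1)^1 = +1.
v=∞: 281435 > 0 and -3658655 < 0  ⇒  (a,b)_∞ = +1.
v=2: v_2(a)=0, v_2(b)=6; units ≡ 3, 1 (mod 8); ε·ε+αω+βω = 1·0+0·0+6·1 ≡ 0  ⇒  (a,b)_2 = +1.
v=11: a=11^-1·(≡7), b=11^1·(≡8) mod 11; (7|11)=-1, (8|11)=-1; (−1)^{-1·1·5}·(-1)^1·(-1)^-1 = -1.
v=7: a=7^1·(≡2), b=7^1·(≡2) mod 7; (2|7)=+1, (2|7)=+1; (−1)^{1·1·3}·(+1)^1·(+1)^1 = -1.
v=3: a=3^0·(≡2), b=3^8·(≡1) mod 3; (2|3)=-1, (1|3)=+1; (−1)^{0·8·1}·(-1)^8·(+1)^0 = +1.
v=23: a=23^0·(≡17), b=23^-2·(≡4) mod 23; (17|23)=-1, (4|23)=+1; (−1)^{0·-2·11}·(-1)^-2·(+1)^0 = +1.
v=5: a=5^1·(≡3), b=5^1·(≡4) mod 5; (3|5)=-1, (4|5)=+1; (−1)^{1·1·2}·(-1)^1·(+1)^1 = -1.
v=43: a=43^1·(≡41), b=43^-1·(≡28) mod 43; (41|43)=+1, (28|43)=-1; (−1)^{1·-1·21}·(+1)^-1·(-1)^1 = +1.
Ram(281435, -3658655) = {5, 7, 11, 13}; no ℚ_5-point on the conic.

[5, 7, 11, 13]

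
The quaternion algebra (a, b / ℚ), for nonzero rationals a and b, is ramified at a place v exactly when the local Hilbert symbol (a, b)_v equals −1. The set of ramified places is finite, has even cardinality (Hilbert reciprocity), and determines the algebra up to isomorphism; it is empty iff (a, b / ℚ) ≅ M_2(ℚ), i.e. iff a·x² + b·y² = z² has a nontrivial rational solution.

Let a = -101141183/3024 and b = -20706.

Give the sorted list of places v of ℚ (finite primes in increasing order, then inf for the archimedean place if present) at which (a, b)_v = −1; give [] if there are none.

(a, b) ≡ (-3003, -20706) mod (ℚ^×)²; places V = {2, 3, 7, 11, 13, 17, 29, ∞}.
(a,b)_13: α=1, u≡4; β=0, v≡3 (mod 13); (4|13)=+1, (3|13)=+1; sign (−1)^0·+1^0·+1^1 = +1.
(a,b)_∞: sgn(-3003)=−, sgn(-20706)=−, so -1.
(a,b)_2: α=-4, β=1; u≡5, v≡7 (mod 8); ε(u)ε(v)=0·1, αω(v)=-4·0, βω(u)=1·1; sum ≡ 1  ⇒  -1.
(a,b)_17: α=0, u≡3; β=1, v≡6 (mod 17); (3|17)=-1, (6|17)=-1; sign (−1)^0·-1^1·-1^0 = -1.
(a,b)_11: α=1, u≡6; β=0, v≡7 (mod 11); (6|11)=-1, (7|11)=-1; sign (−1)^0·-1^0·-1^1 = -1.
(a,b)_3: α=-3, u≡1; β=1, v≡1 (mod 3); (1|3)=+1, (1|3)=+1; sign (−1)^1·+1^1·+1^-3 = -1.
(a,b)_7: α=-1, u≡5; β=1, v≡3 (mod 7); (5|7)=-1, (3|7)=-1; sign (−1)^1·-1^1·-1^-1 = -1.
(a,b)_29: α=4, u≡22; β=1, v≡11 (mod 29); (22|29)=+1, (11|29)=-1; sign (−1)^0·+1^1·-1^4 = +1.
Ram(-3003, -20706) = {2, 3, 7, 11, 17, ∞}; no ℚ_2-point on the conic.

[2, 3, 7, 11, 17, inf]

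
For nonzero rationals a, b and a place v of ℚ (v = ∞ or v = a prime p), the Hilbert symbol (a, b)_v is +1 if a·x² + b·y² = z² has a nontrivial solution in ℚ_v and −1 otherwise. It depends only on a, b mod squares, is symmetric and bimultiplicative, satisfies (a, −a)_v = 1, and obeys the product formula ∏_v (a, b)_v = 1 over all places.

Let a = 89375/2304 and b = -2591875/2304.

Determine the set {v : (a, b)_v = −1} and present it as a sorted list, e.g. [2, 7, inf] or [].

[11, 29]

(a, b) ≡ (143, -4147) mod (ℚ^×)²; places V = {2, 3, 5, 11, 13, 29, ∞}.
(a,b)_2: α=-8, β=-8; u≡7, v≡5 (mod 8); ε(u)ε(v)=1·0, αω(v)=-8·1, βω(u)=-8·0; sum ≡ 0  ⇒  +1.
(a,b)_29: α=0, u≡2; β=1, v≡27 (mod 29); (2|29)=-1, (27|29)=-1; sign (−1)^0·-1^1·-1^0 = -1.
(a,b)_11: α=1, u≡8; β=1, v≡10 (mod 11); (8|11)=-1, (10|11)=-1; sign (−1)^1·-1^1·-1^1 = -1.
(a,b)_13: α=1, u≡8; β=1, v≡2 (mod 13); (8|13)=-1, (2|13)=-1; sign (−1)^0·-1^1·-1^1 = +1.
(a,b)_∞: sgn(143)=+, sgn(-4147)=−, so +1.
(a,b)_5: α=4, u≡2; β=4, v≡2 (mod 5); (2|5)=-1, (2|5)=-1; sign (−1)^0·-1^4·-1^4 = +1.
(a,b)_3: α=-2, u≡2; β=-2, v≡2 (mod 3); (2|3)=-1, (2|3)=-1; sign (−1)^0·-1^-2·-1^-2 = +1.
Ram(143, -4147) = {11, 29}; no ℚ_11-point on the conic.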